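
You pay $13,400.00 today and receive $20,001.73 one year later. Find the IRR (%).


Formula: IRR = C1/C0 - 1
Substituting: IRR = $20,001.73 / $13,400.00 - 1
Ratio: 1.492666 - 1 = 0.492666
IRR = 49.2666%

49.2666%


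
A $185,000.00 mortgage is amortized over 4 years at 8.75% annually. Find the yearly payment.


Formula: PMT = PV * r / (1 - (1+r)^(-n))
Denominator: 1 - (1 + 0.0875)^(-4) = 0.285038
Numerator: $185,000.00 * 0.0875 = 16187.5
PMT = 16187.5 / 0.285038 = $56,790.67

$56,790.67


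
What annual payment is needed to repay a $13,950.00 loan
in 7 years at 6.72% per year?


Formula: PMT = PV * r / (1 - (1+r)^(-n))
Denominator: 1 - (1 + 0.0672)^(-7) = 0.365723
Numerator: $13,950.00 * 0.0672 = 937.44
PMT = 937.44 / 0.365723 = $2,563.25

$2,563.25


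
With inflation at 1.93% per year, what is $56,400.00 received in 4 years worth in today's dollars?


Formula: Real value = nominal / (1 + inflation)^years
Price level: (1 + 0.0193)^4 = 1.079464
Real value = $56,400.00 / 1.079464 = $52,248.16

$52,248.16


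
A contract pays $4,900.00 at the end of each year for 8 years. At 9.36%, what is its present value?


Formula: PV = PMT * (1 - (1+r)^(-n)) / r
Discount factor: (1 + 0.0936)^(-8) = 0.488801
Bracket: 1 - 0.488801 = 0.511199
PV = $4,900.00 * 0.511199 / 0.0936 = $26,761.49

$26,761.49


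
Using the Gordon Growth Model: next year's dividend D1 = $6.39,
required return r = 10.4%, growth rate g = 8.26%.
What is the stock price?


Formula: P = D1 / (r - g)
Spread: r - g = 0.104 - 0.0826 = 0.0214
Substituting: P = $6.39 / 0.0214
P = $298.60

$298.60


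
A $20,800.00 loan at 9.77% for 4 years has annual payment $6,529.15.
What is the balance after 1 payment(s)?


Formula: Balance = PV*(1+r)^k - PMT*((1+r)^k - 1)/r
Growth: (1 + 0.0977)^1 = 1.0977
Accumulated factor: ((1+r)^k - 1)/r = 1.0
Balance = $20,800.00 * 1.0977 - $6,529.15 * 1.0
Balance = $16,303.01

$16,303.01


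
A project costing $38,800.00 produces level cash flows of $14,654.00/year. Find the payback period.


Formula: Payback = investment / annual cash flow
Substituting: Payback = $38,800.00 / $14,654.00
Payback = 2.6477 years

2.6477 years


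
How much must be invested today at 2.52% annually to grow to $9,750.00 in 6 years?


Formula: PV = FV / (1 + r)^n
Substituting: PV = $9,750.00 / (1 + 0.0252)^6
Discount factor: (1.0252)^6 = 1.161052
PV = $9,750.00 / 1.161052 = $8,397.56

$8,397.56


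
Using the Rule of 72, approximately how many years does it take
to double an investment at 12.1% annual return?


Formula: Years ≈ 72 / r
Substituting: Years ≈ 72 / 12.1
Years ≈ 6.0

6.0 years


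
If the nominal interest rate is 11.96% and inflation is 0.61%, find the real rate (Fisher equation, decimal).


Formula: (1 + r_real) = (1 + r_nom) / (1 + inflation)
Substituting: (1 + r_real) = 1.1196 / 1.0061
(1 + r_real) = 1.112812
r_real = 1.112812 - 1 = 0.112812

0.112812


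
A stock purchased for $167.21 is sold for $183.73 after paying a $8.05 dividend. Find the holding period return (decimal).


Formula: HPR = (P1 - P0 + D) / P0
Gain: $183.73 - $167.21 + $8.05 = $24.57
HPR = $24.57 / $167.21 = 0.1469

0.1469


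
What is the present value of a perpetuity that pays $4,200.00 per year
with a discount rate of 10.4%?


Formula: PV = C / r
Substituting: PV = $4,200.00 / 0.104
PV = $40,384.62

$40,384.62


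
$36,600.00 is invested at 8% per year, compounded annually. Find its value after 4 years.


Formula: FV = P * (1 + r)^n
Substituting: FV = $36,600.00 * (1 + 0.08)^4
Growth factor: (1.08)^4 = 1.360489
FV = $36,600.00 * 1.360489 = $49,793.90

$49,793.90


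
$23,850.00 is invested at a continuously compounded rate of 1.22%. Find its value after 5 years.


Formula: FV = P * e^(r*t)
Exponent: r*t = 0.0122 * 5 = 0.061
e^(0.061) = 1.062899
FV = $23,850.00 * 1.062899 = $25,350.14

$25,350.14


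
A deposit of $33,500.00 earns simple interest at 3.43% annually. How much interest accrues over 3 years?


Formula: I = P * r * t
Substituting: I = $33,500.00 * 0.0343 * 3
Step: I = $33,500.00 * 0.1029
I = $3,447.15

$3,447.15


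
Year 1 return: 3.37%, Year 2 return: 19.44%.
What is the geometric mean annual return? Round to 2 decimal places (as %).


Formula: Geometric mean = ((1+r1)*(1+r2))^(1/2) - 1
Product: (1 + 0.0337) * (1 + 0.1944) = 1.0337 * 1.1944 = 1.234651
Square root: 1.234651^0.5 = 1.111149
Geometric mean = 1.111149 - 1 = 0.111149
As percentage: 11.11%

11.11%


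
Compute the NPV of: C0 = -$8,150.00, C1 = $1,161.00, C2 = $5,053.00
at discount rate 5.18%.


Formula: NPV = C0 + C1/(1+r) + C2/(1+r)^2
Discount C1: $1,161.00 / (1 + 0.0518) = $1,103.82
Discount C2: $5,053.00 / (1 + 0.0518)^2 = $4,567.55
NPV = -$8,150.00 + $1,103.82 + $4,567.55 = -$2,478.63

-$2,478.63


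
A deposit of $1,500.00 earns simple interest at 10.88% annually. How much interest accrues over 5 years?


Formula: I = P * r * t
Substituting: I = $1,500.00 * 0.1088 * 5
Step: I = $1,500.00 * 0.544
I = $816.00

$816.00


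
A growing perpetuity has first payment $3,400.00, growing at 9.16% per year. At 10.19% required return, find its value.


Formula: PV = C / (r - g)
Spread: r - g = 0.1019 - 0.0916 = 0.0103
Substituting: PV = $3,400.00 / 0.0103
PV = $330,097.09

$330,097.09


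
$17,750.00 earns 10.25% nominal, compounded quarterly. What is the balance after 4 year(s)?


Formula: FV = P * (1 + r/m)^(m*t)
Period rate: r/m = 0.1025 / 4 = 0.025625
Total periods: m*t = 4 * 4 = 16
Growth factor: (1 + 0.025625)^16 = 1.499055
FV = $17,750.00 * 1.499055 = $26,608.23

$26,608.23


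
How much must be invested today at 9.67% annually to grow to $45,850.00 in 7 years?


Formula: PV = FV / (1 + r)^n
Substituting: PV = $45,850.00 / (1 + 0.0967)^7
Discount factor: (1.0967)^7 = 1.908161
PV = $45,850.00 / 1.908161 = $24,028.38

$24,028.38


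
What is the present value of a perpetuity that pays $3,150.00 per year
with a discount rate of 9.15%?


Formula: PV = C / r
Substituting: PV = $3,150.00 / 0.0915
PV = $34,426.23

$34,426.23


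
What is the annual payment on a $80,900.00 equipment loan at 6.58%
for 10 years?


Formula: PMT = PV * r / (1 - (1+r)^(-n))
Denominator: 1 - (1 + 0.0658)^(-10) = 0.471259
Numerator: $80,900.00 * 0.0658 = 5323.22
PMT = 5323.22 / 0.471259 = $11,295.74

$11,295.74


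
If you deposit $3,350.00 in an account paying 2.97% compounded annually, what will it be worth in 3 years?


Formula: FV = P * (1 + r)^n
Substituting: FV = $3,350.00 * (1 + 0.0297)^3
Growth factor: (1.0297)^3 = 1.091772
FV = $3,350.00 * 1.091772 = $3,657.44

$3,657.44


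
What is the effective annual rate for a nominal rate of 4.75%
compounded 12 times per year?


Formula: EAR = (1 + r/m)^m - 1
Period rate: r/m = 0.0475 / 12 = 0.003958
Compounding: (1 + 0.003958)^12 = 1.048548
EAR = 1.048548 - 1 = 0.048548

0.048548


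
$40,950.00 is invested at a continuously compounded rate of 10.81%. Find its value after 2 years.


Formula: FV = P * e^(r*t)
Exponent: r*t = 0.1081 * 2 = 0.2162
e^(0.2162) = 1.241351
FV = $40,950.00 * 1.241351 = $50,833.31

$50,833.31


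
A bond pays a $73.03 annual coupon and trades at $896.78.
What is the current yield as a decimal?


Formula: Current yield = annual coupon / price
Substituting: CY = $73.03 / $896.78
CY = 0.081436

0.081436


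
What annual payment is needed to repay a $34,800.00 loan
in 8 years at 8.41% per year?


Formula: PMT = PV * r / (1 - (1+r)^(-n))
Denominator: 1 - (1 + 0.0841)^(-8) = 0.475862
Numerator: $34,800.00 * 0.0841 = 2926.68
PMT = 2926.68 / 0.475862 = $6,150.26

$6,150.26


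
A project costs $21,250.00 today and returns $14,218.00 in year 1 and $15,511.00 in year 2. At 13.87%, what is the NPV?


Formula: NPV = C0 + C1/(1+r) + C2/(1+r)^2
Discount C1: $14,218.00 / (1 + 0.1387) = $12,486.17
Discount C2: $15,511.00 / (1 + 0.1387)^2 = $11,962.48
NPV = -$21,250.00 + $12,486.17 + $11,962.48 = $3,198.65

$3,198.65


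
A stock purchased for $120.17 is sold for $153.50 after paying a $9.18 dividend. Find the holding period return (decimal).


Formula: HPR = (P1 - P0 + D) / P0
Gain: $153.50 - $120.17 + $9.18 = $42.51
HPR = $42.51 / $120.17 = 0.3537

0.3537


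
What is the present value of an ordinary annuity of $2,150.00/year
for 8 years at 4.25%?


Formula: PV = PMT * (1 - (1+r)^(-n)) / r
Discount factor: (1 + 0.0425)^(-8) = 0.716789
Bracket: 1 - 0.716789 = 0.283211
PV = $2,150.00 * 0.283211 / 0.0425 = $14,327.13

$14,327.13


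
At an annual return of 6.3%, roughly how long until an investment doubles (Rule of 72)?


Formula: Years ≈ 72 / r
Substituting: Years ≈ 72 / 6.3
Years ≈ 11.4

11.4 years


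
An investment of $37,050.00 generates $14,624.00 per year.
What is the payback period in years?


Formula: Payback = investment / annual cash flow
Substituting: Payback = $37,050.00 / $14,624.00
Payback = 2.5335 years

2.5335 years


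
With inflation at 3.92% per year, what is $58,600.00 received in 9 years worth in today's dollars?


Formula: Real value = nominal / (1 + inflation)^years
Price level: (1 + 0.0392)^9 = 1.413488
Real value = $58,600.00 / 1.413488 = $41,457.72

$41,457.72


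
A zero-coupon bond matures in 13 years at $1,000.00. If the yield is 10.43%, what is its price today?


Formula: Price = FV / (1 + r)^n
Substituting: Price = $1,000.00 / (1 + 0.1043)^13
Discount factor: (1.1043)^13 = 3.631884
Price = $1,000.00 / 3.631884 = $275.34

$275.34


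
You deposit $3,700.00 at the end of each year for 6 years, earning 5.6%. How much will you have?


Formula: FV = PMT * ((1+r)^n - 1) / r
Growth factor: (1 + 0.056)^6 = 1.386703
Numerator: 1.386703 - 1 = 0.386703
FV = $3,700.00 * 0.386703 / 0.056 = $25,550.03

$25,550.03


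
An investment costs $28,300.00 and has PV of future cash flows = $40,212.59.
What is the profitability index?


Formula: PI = PV(cash flows) / initial investment
Substituting: PI = $40,212.59 / $28,300.00
PI = 1.4209

1.4209


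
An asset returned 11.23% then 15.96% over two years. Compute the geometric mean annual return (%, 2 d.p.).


Formula: Geometric mean = ((1+r1)*(1+r2))^(1/2) - 1
Product: (1 + 0.1123) * (1 + 0.1596) = 1.1123 * 1.1596 = 1.289823
Square root: 1.289823^0.5 = 1.135704
Geometric mean = 1.135704 - 1 = 0.135704
As percentage: 13.57%

13.57%


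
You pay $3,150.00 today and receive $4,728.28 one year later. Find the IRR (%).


Formula: IRR = C1/C0 - 1
Substituting: IRR = $4,728.28 / $3,150.00 - 1
Ratio: 1.501041 - 1 = 0.501041
IRR = 50.1041%

50.1041%


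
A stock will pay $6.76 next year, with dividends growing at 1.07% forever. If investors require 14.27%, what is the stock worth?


Formula: P = D1 / (r - g)
Spread: r - g = 0.1427 - 0.0107 = 0.132
Substituting: P = $6.76 / 0.132
P = $51.21

$51.21


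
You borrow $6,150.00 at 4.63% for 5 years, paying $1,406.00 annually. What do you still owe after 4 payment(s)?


Formula: Balance = PV*(1+r)^k - PMT*((1+r)^k - 1)/r
Growth: (1 + 0.0463)^4 = 1.198464
Accumulated factor: ((1+r)^k - 1)/r = 4.286474
Balance = $6,150.00 * 1.198464 - $1,406.00 * 4.286474
Balance = $1,343.77

$1,343.77


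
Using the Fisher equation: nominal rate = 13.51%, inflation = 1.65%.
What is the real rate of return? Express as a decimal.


Formula: (1 + r_real) = (1 + r_nom) / (1 + inflation)
Substituting: (1 + r_real) = 1.1351 / 1.0165
(1 + r_real) = 1.116675
r_real = 1.116675 - 1 = 0.116675

0.116675


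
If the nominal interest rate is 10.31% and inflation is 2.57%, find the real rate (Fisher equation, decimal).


Formula: (1 + r_real) = (1 + r_nom) / (1 + inflation)
Substituting: (1 + r_real) = 1.1031 / 1.0257
(1 + r_real) = 1.075461
r_real = 1.075461 - 1 = 0.075461

0.075461


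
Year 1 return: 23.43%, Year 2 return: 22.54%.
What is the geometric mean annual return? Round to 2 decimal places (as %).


Formula: Geometric mean = ((1+r1)*(1+r2))^(1/2) - 1
Product: (1 + 0.2343) * (1 + 0.2254) = 1.2343 * 1.2254 = 1.512511
Square root: 1.512511^0.5 = 1.229842
Geometric mean = 1.229842 - 1 = 0.229842
As percentage: 22.98%

22.98%


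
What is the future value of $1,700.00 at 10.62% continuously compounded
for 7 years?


Formula: FV = P * e^(r*t)
Exponent: r*t = 0.1062 * 7 = 0.7434
e^(0.7434) = 2.103074
FV = $1,700.00 * 2.103074 = $3,575.23

$3,575.23


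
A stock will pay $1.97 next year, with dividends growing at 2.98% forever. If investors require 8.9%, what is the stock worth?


Formula: P = D1 / (r - g)
Spread: r - g = 0.089 - 0.0298 = 0.0592
Substituting: P = $1.97 / 0.0592
P = $33.28

$33.28


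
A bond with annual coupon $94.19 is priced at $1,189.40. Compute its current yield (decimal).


Formula: Current yield = annual coupon / price
Substituting: CY = $94.19 / $1,189.40
CY = 0.079191

0.079191


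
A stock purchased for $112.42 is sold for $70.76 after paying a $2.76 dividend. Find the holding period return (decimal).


Formula: HPR = (P1 - P0 + D) / P0
Gain: $70.76 - $112.42 + $2.76 = -$38.90
HPR = -$38.90 / $112.42 = -0.346

-0.346


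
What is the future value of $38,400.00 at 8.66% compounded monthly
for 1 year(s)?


Formula: FV = P * (1 + r/m)^(m*t)
Period rate: r/m = 0.0866 / 12 = 0.007217
Total periods: m*t = 12 * 1 = 12
Growth factor: (1 + 0.007217)^12 = 1.090121
FV = $38,400.00 * 1.090121 = $41,860.66

$41,860.66


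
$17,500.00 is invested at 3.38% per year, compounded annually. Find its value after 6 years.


Formula: FV = P * (1 + r)^n
Substituting: FV = $17,500.00 * (1 + 0.0338)^6
Growth factor: (1.0338)^6 = 1.220729
FV = $17,500.00 * 1.220729 = $21,362.75

$21,362.75


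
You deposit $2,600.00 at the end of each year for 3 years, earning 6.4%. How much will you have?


Formula: FV = PMT * ((1+r)^n - 1) / r
Growth factor: (1 + 0.064)^3 = 1.20455
Numerator: 1.20455 - 1 = 0.20455
FV = $2,600.00 * 0.20455 / 0.064 = $8,309.85

$8,309.85


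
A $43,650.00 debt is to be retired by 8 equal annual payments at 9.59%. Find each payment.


Formula: PMT = PV * r / (1 - (1+r)^(-n))
Denominator: 1 - (1 + 0.0959)^(-8) = 0.519346
Numerator: $43,650.00 * 0.0959 = 4186.035
PMT = 4186.035 / 0.519346 = $8,060.20

$8,060.20


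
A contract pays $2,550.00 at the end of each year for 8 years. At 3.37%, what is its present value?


Formula: PV = PMT * (1 - (1+r)^(-n)) / r
Discount factor: (1 + 0.0337)^(-8) = 0.767086
Bracket: 1 - 0.767086 = 0.232914
PV = $2,550.00 * 0.232914 / 0.0337 = $17,624.08

$17,624.08


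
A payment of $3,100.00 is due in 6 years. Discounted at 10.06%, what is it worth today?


Formula: PV = FV / (1 + r)^n
Substituting: PV = $3,100.00 / (1 + 0.1006)^6
Discount factor: (1.1006)^6 = 1.777367
PV = $3,100.00 / 1.777367 = $1,744.15

$1,744.15


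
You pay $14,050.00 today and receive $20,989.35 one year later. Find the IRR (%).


Formula: IRR = C1/C0 - 1
Substituting: IRR = $20,989.35 / $14,050.00 - 1
Ratio: 1.493904 - 1 = 0.493904
IRR = 49.3904%

49.3904%


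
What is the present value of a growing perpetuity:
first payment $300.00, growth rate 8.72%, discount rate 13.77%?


Formula: PV = C / (r - g)
Spread: r - g = 0.1377 - 0.0872 = 0.0505
Substituting: PV = $300.00 / 0.0505
PV = $5,940.59

$5,940.59


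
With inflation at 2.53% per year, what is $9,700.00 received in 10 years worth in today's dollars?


Formula: Real value = nominal / (1 + inflation)^years
Price level: (1 + 0.0253)^10 = 1.283836
Real value = $9,700.00 / 1.283836 = $7,555.48

$7,555.48


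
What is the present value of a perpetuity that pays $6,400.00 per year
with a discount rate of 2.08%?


Formula: PV = C / r
Substituting: PV = $6,400.00 / 0.0208
PV = $307,692.31

$307,692.31


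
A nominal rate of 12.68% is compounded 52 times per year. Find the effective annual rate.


Formula: EAR = (1 + r/m)^m - 1
Period rate: r/m = 0.1268 / 52 = 0.002438
Compounding: (1 + 0.002438)^52 = 1.135015
EAR = 1.135015 - 1 = 0.135015

0.135015


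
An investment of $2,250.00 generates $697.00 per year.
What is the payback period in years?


Formula: Payback = investment / annual cash flow
Substituting: Payback = $2,250.00 / $697.00
Payback = 3.2281 years

3.2281 years


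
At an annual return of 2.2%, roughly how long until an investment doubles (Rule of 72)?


Formula: Years ≈ 72 / r
Substituting: Years ≈ 72 / 2.2
Years ≈ 32.7

32.7 years


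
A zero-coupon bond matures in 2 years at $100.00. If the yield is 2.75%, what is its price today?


Formula: Price = FV / (1 + r)^n
Substituting: Price = $100.00 / (1 + 0.0275)^2
Discount factor: (1.0275)^2 = 1.055756
Price = $100.00 / 1.055756 = $94.72

$94.72


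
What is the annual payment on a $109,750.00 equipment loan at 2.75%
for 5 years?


Formula: PMT = PV * r / (1 - (1+r)^(-n))
Denominator: 1 - (1 + 0.0275)^(-5) = 0.126846
Numerator: $109,750.00 * 0.0275 = 3018.125
PMT = 3018.125 / 0.126846 = $23,793.62

$23,793.62


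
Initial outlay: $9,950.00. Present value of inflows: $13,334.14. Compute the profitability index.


Formula: PI = PV(cash flows) / initial investment
Substituting: PI = $13,334.14 / $9,950.00
PI = 1.3401

1.3401


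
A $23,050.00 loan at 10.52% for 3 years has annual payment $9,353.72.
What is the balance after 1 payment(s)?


Formula: Balance = PV*(1+r)^k - PMT*((1+r)^k - 1)/r
Growth: (1 + 0.1052)^1 = 1.1052
Accumulated factor: ((1+r)^k - 1)/r = 1.0
Balance = $23,050.00 * 1.1052 - $9,353.72 * 1.0
Balance = $16,121.14

$16,121.14


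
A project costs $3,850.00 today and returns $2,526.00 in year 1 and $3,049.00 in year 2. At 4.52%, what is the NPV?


Formula: NPV = C0 + C1/(1+r) + C2/(1+r)^2
Discount C1: $2,526.00 / (1 + 0.0452) = $2,416.76
Discount C2: $3,049.00 / (1 + 0.0452)^2 = $2,790.99
NPV = -$3,850.00 + $2,416.76 + $2,790.99 = $1,357.75

$1,357.75


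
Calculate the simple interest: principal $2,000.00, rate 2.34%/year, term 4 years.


Formula: I = P * r * t
Substituting: I = $2,000.00 * 0.0234 * 4
Step: I = $2,000.00 * 0.0936
I = $187.20

$187.20


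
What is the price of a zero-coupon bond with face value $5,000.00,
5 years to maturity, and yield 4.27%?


Formula: Price = FV / (1 + r)^n
Substituting: Price = $5,000.00 / (1 + 0.0427)^5
Discount factor: (1.0427)^5 = 1.232528
Price = $5,000.00 / 1.232528 = $4,056.70

$4,056.70


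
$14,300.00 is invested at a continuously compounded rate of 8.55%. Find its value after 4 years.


Formula: FV = P * e^(r*t)
Exponent: r*t = 0.0855 * 4 = 0.342
e^(0.342) = 1.40776
FV = $14,300.00 * 1.40776 = $20,130.97

$20,130.97


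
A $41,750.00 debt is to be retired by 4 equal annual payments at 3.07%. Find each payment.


Formula: PMT = PV * r / (1 - (1+r)^(-n))
Denominator: 1 - (1 + 0.0307)^(-4) = 0.113924
Numerator: $41,750.00 * 0.0307 = 1281.725
PMT = 1281.725 / 0.113924 = $11,250.69

$11,250.69


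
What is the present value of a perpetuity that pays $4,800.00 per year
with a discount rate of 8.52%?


Formula: PV = C / r
Substituting: PV = $4,800.00 / 0.0852
PV = $56,338.03

$56,338.03


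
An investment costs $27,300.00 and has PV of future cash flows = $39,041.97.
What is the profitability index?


Formula: PI = PV(cash flows) / initial investment
Substituting: PI = $39,041.97 / $27,300.00
PI = 1.4301

1.4301


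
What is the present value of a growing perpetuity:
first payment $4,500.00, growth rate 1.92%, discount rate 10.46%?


Formula: PV = C / (r - g)
Spread: r - g = 0.1046 - 0.0192 = 0.0854
Substituting: PV = $4,500.00 / 0.0854
PV = $52,693.21

$52,693.21


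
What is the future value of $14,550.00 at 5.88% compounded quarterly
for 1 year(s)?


Formula: FV = P * (1 + r/m)^(m*t)
Period rate: r/m = 0.0588 / 4 = 0.0147
Total periods: m*t = 4 * 1 = 4
Growth factor: (1 + 0.0147)^4 = 1.060109
FV = $14,550.00 * 1.060109 = $15,424.59

$15,424.59


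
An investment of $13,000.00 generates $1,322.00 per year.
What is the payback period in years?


Formula: Payback = investment / annual cash flow
Substituting: Payback = $13,000.00 / $1,322.00
Payback = 9.8336 years

9.8336 years


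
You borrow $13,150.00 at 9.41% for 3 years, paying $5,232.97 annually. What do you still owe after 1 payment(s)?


Formula: Balance = PV*(1+r)^k - PMT*((1+r)^k - 1)/r
Growth: (1 + 0.0941)^1 = 1.0941
Accumulated factor: ((1+r)^k - 1)/r = 1.0
Balance = $13,150.00 * 1.0941 - $5,232.97 * 1.0
Balance = $9,154.45

$9,154.45


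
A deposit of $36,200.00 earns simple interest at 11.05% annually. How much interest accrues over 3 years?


Formula: I = P * r * t
Substituting: I = $36,200.00 * 0.1105 * 3
Step: I = $36,200.00 * 0.3315
I = $12,000.30

$12,000.30


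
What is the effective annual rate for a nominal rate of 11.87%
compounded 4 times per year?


Formula: EAR = (1 + r/m)^m - 1
Period rate: r/m = 0.1187 / 4 = 0.029675
Compounding: (1 + 0.029675)^4 = 1.124089
EAR = 1.124089 - 1 = 0.124089

0.124089


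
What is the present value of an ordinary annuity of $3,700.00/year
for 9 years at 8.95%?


Formula: PV = PMT * (1 - (1+r)^(-n)) / r
Discount factor: (1 + 0.0895)^(-9) = 0.462333
Bracket: 1 - 0.462333 = 0.537667
PV = $3,700.00 * 0.537667 / 0.0895 = $22,227.57

$22,227.57


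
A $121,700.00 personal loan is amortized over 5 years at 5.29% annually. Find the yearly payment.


Formula: PMT = PV * r / (1 - (1+r)^(-n))
Denominator: 1 - (1 + 0.0529)^(-5) = 0.227205
Numerator: $121,700.00 * 0.0529 = 6437.93
PMT = 6437.93 / 0.227205 = $28,335.35

$28,335.35


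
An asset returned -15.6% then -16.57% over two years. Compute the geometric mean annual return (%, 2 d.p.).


Formula: Geometric mean = ((1+r1)*(1+r2))^(1/2) - 1
Product: (1 + -0.156) * (1 + -0.1657) = 0.844 * 0.8343 = 0.704149
Square root: 0.704149^0.5 = 0.839136
Geometric mean = 0.839136 - 1 = -0.160864
As percentage: -16.09%

-16.09%


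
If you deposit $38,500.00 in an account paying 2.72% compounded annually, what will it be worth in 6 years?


Formula: FV = P * (1 + r)^n
Substituting: FV = $38,500.00 * (1 + 0.0272)^6
Growth factor: (1.0272)^6 = 1.174708
FV = $38,500.00 * 1.174708 = $45,226.27

$45,226.27


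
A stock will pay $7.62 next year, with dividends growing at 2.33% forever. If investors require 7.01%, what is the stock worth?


Formula: P = D1 / (r - g)
Spread: r - g = 0.0701 - 0.0233 = 0.0468
Substituting: P = $7.62 / 0.0468
P = $162.82

$162.82


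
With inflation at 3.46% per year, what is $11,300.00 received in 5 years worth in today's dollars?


Formula: Real value = nominal / (1 + inflation)^years
Price level: (1 + 0.0346)^5 = 1.185393
Real value = $11,300.00 / 1.185393 = $9,532.70

$9,532.70


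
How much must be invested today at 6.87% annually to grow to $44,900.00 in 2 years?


Formula: PV = FV / (1 + r)^n
Substituting: PV = $44,900.00 / (1 + 0.0687)^2
Discount factor: (1.0687)^2 = 1.14212
PV = $44,900.00 / 1.14212 = $39,312.87

$39,312.87


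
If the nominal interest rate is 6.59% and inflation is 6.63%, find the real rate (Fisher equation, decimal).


Formula: (1 + r_real) = (1 + r_nom) / (1 + inflation)
Substituting: (1 + r_real) = 1.0659 / 1.0663
(1 + r_real) = 0.999625
r_real = 0.999625 - 1 = -0.000375

-0.000375


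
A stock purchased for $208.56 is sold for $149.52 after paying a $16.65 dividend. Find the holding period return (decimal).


Formula: HPR = (P1 - P0 + D) / P0
Gain: $149.52 - $208.56 + $16.65 = -$42.39
HPR = -$42.39 / $208.56 = -0.2033

-0.2033


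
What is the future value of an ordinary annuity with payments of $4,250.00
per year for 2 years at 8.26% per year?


Formula: FV = PMT * ((1+r)^n - 1) / r
Growth factor: (1 + 0.0826)^2 = 1.172023
Numerator: 1.172023 - 1 = 0.172023
FV = $4,250.00 * 0.172023 / 0.0826 = $8,851.05

$8,851.05


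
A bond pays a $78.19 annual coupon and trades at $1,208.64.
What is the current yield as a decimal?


Formula: Current yield = annual coupon / price
Substituting: CY = $78.19 / $1,208.64
CY = 0.064693

0.064693


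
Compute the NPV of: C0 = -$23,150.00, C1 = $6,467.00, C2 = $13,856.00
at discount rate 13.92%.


Formula: NPV = C0 + C1/(1+r) + C2/(1+r)^2
Discount C1: $6,467.00 / (1 + 0.1392) = $5,676.79
Discount C2: $13,856.00 / (1 + 0.1392)^2 = $10,676.72
NPV = -$23,150.00 + $5,676.79 + $10,676.72 = -$6,796.49

-$6,796.49


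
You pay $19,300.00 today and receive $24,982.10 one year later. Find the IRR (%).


Formula: IRR = C1/C0 - 1
Substituting: IRR = $24,982.10 / $19,300.00 - 1
Ratio: 1.294409 - 1 = 0.294409
IRR = 29.4409%

29.4409%


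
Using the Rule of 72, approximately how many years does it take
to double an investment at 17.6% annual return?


Formula: Years ≈ 72 / r
Substituting: Years ≈ 72 / 17.6
Years ≈ 4.1

4.1 years


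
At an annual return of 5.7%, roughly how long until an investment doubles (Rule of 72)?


Formula: Years ≈ 72 / r
Substituting: Years ≈ 72 / 5.7
Years ≈ 12.6

12.6 years


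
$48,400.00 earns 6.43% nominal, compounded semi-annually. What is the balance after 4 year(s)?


Formula: FV = P * (1 + r/m)^(m*t)
Period rate: r/m = 0.0643 / 2 = 0.03215
Total periods: m*t = 2 * 4 = 8
Growth factor: (1 + 0.03215)^8 = 1.288079
FV = $48,400.00 * 1.288079 = $62,343.03

$62,343.03


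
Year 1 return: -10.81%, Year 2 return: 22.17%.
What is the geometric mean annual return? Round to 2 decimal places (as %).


Formula: Geometric mean = ((1+r1)*(1+r2))^(1/2) - 1
Product: (1 + -0.1081) * (1 + 0.2217) = 0.8919 * 1.2217 = 1.089634
Square root: 1.089634^0.5 = 1.043855
Geometric mean = 1.043855 - 1 = 0.043855
As percentage: 4.39%

4.39%


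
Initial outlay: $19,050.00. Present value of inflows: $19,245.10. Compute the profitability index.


Formula: PI = PV(cash flows) / initial investment
Substituting: PI = $19,245.10 / $19,050.00
PI = 1.0102

1.0102


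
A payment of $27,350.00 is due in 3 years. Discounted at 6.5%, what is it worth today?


Formula: PV = FV / (1 + r)^n
Substituting: PV = $27,350.00 / (1 + 0.065)^3
Discount factor: (1.065)^3 = 1.20795
PV = $27,350.00 / 1.20795 = $22,641.67

$22,641.67


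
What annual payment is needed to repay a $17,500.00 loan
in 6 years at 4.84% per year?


Formula: PMT = PV * r / (1 - (1+r)^(-n))
Denominator: 1 - (1 + 0.0484)^(-6) = 0.246926
Numerator: $17,500.00 * 0.0484 = 847.0
PMT = 847.0 / 0.246926 = $3,430.18

$3,430.18


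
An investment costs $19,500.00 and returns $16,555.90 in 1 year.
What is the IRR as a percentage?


Formula: IRR = C1/C0 - 1
Substituting: IRR = $16,555.90 / $19,500.00 - 1
Ratio: 0.849021 - 1 = -0.150979
IRR = -15.0979%

-15.0979%


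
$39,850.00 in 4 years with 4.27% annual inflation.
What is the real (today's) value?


Formula: Real value = nominal / (1 + inflation)^years
Price level: (1 + 0.0427)^4 = 1.182054
Real value = $39,850.00 / 1.182054 = $33,712.49

$33,712.49


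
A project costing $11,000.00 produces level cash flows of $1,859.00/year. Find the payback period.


Formula: Payback = investment / annual cash flow
Substituting: Payback = $11,000.00 / $1,859.00
Payback = 5.9172 years

5.9172 years


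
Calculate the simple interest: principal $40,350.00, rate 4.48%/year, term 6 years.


Formula: I = P * r * t
Substituting: I = $40,350.00 * 0.0448 * 6
Step: I = $40,350.00 * 0.2688
I = $10,846.08

$10,846.08


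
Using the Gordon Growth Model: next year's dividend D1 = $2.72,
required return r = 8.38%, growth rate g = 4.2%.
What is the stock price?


Formula: P = D1 / (r - g)
Spread: r - g = 0.0838 - 0.042 = 0.0418
Substituting: P = $2.72 / 0.0418
P = $65.07

$65.07


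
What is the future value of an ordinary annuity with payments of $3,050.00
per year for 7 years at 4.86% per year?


Formula: FV = PMT * ((1+r)^n - 1) / r
Growth factor: (1 + 0.0486)^7 = 1.39402
Numerator: 1.39402 - 1 = 0.39402
FV = $3,050.00 * 0.39402 / 0.0486 = $24,727.59

$24,727.59


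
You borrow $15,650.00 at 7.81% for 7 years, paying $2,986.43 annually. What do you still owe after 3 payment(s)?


Formula: Balance = PV*(1+r)^k - PMT*((1+r)^k - 1)/r
Growth: (1 + 0.0781)^3 = 1.253075
Accumulated factor: ((1+r)^k - 1)/r = 3.2404
Balance = $15,650.00 * 1.253075 - $2,986.43 * 3.2404
Balance = $9,933.40

$9,933.40


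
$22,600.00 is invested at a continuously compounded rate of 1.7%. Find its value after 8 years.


Formula: FV = P * e^(r*t)
Exponent: r*t = 0.017 * 8 = 0.136
e^(0.136) = 1.145682
FV = $22,600.00 * 1.145682 = $25,892.41

$25,892.41


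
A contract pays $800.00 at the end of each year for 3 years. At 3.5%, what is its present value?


Formula: PV = PMT * (1 - (1+r)^(-n)) / r
Discount factor: (1 + 0.035)^(-3) = 0.901943
Bracket: 1 - 0.901943 = 0.098057
PV = $800.00 * 0.098057 / 0.035 = $2,241.31

$2,241.31


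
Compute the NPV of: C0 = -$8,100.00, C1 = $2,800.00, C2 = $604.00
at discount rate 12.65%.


Formula: NPV = C0 + C1/(1+r) + C2/(1+r)^2
Discount C1: $2,800.00 / (1 + 0.1265) = $2,485.57
Discount C2: $604.00 / (1 + 0.1265)^2 = $475.96
NPV = -$8,100.00 + $2,485.57 + $475.96 = -$5,138.46

-$5,138.46


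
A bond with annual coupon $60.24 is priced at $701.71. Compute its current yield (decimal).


Formula: Current yield = annual coupon / price
Substituting: CY = $60.24 / $701.71
CY = 0.085847

0.085847


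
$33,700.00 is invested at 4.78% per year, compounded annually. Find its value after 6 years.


Formula: FV = P * (1 + r)^n
Substituting: FV = $33,700.00 * (1 + 0.0478)^6
Growth factor: (1.0478)^6 = 1.323337
FV = $33,700.00 * 1.323337 = $44,596.45

$44,596.45


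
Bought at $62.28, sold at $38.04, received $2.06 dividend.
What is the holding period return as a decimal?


Formula: HPR = (P1 - P0 + D) / P0
Gain: $38.04 - $62.28 + $2.06 = -$22.18
HPR = -$22.18 / $62.28 = -0.3561

-0.3561


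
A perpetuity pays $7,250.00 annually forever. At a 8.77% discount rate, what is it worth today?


Formula: PV = C / r
Substituting: PV = $7,250.00 / 0.0877
PV = $82,668.19

$82,668.19


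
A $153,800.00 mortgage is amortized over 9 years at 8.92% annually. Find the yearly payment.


Formula: PMT = PV * r / (1 - (1+r)^(-n))
Denominator: 1 - (1 + 0.0892)^(-9) = 0.53652
Numerator: $153,800.00 * 0.0892 = 13718.96
PMT = 13718.96 / 0.53652 = $25,570.28

$25,570.28


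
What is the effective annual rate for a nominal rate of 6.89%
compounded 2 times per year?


Formula: EAR = (1 + r/m)^m - 1
Period rate: r/m = 0.0689 / 2 = 0.03445
Compounding: (1 + 0.03445)^2 = 1.070087
EAR = 1.070087 - 1 = 0.070087

0.070087


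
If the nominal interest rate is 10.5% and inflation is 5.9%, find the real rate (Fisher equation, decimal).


Formula: (1 + r_real) = (1 + r_nom) / (1 + inflation)
Substituting: (1 + r_real) = 1.105 / 1.059
(1 + r_real) = 1.043437
r_real = 1.043437 - 1 = 0.043437

0.043437


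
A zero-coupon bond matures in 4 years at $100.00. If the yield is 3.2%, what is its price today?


Formula: Price = FV / (1 + r)^n
Substituting: Price = $100.00 / (1 + 0.032)^4
Discount factor: (1.032)^4 = 1.134276
Price = $100.00 / 1.134276 = $88.16

$88.16


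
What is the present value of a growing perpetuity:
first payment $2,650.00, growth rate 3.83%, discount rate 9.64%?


Formula: PV = C / (r - g)
Spread: r - g = 0.0964 - 0.0383 = 0.0581
Substituting: PV = $2,650.00 / 0.0581
PV = $45,611.02

$45,611.02


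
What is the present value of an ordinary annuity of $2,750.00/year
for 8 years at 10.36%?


Formula: PV = PMT * (1 - (1+r)^(-n)) / r
Discount factor: (1 + 0.1036)^(-8) = 0.454471
Bracket: 1 - 0.454471 = 0.545529
PV = $2,750.00 * 0.545529 / 0.1036 = $14,480.73

$14,480.73


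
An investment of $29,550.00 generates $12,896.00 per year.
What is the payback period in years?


Formula: Payback = investment / annual cash flow
Substituting: Payback = $29,550.00 / $12,896.00
Payback = 2.2914 years

2.2914 years


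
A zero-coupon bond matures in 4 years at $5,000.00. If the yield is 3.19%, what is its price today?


Formula: Price = FV / (1 + r)^n
Substituting: Price = $5,000.00 / (1 + 0.0319)^4
Discount factor: (1.0319)^4 = 1.133837
Price = $5,000.00 / 1.133837 = $4,409.81

$4,409.81


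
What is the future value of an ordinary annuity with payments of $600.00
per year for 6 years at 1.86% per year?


Formula: FV = PMT * ((1+r)^n - 1) / r
Growth factor: (1 + 0.0186)^6 = 1.11692
Numerator: 1.11692 - 1 = 0.11692
FV = $600.00 * 0.11692 / 0.0186 = $3,771.61

$3,771.61


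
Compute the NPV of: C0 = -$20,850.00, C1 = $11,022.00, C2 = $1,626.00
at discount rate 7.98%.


Formula: NPV = C0 + C1/(1+r) + C2/(1+r)^2
Discount C1: $11,022.00 / (1 + 0.0798) = $10,207.45
Discount C2: $1,626.00 / (1 + 0.0798)^2 = $1,394.55
NPV = -$20,850.00 + $10,207.45 + $1,394.55 = -$9,248.00

-$9,248.00


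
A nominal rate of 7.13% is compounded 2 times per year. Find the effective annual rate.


Formula: EAR = (1 + r/m)^m - 1
Period rate: r/m = 0.0713 / 2 = 0.03565
Compounding: (1 + 0.03565)^2 = 1.072571
EAR = 1.072571 - 1 = 0.072571

0.072571


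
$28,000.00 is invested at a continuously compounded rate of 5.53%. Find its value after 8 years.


Formula: FV = P * e^(r*t)
Exponent: r*t = 0.0553 * 8 = 0.4424
e^(0.4424) = 1.556438
FV = $28,000.00 * 1.556438 = $43,580.27

$43,580.27


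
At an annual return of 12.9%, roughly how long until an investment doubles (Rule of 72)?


Formula: Years ≈ 72 / r
Substituting: Years ≈ 72 / 12.9
Years ≈ 5.6

5.6 years


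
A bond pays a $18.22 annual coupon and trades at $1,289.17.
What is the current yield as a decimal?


Formula: Current yield = annual coupon / price
Substituting: CY = $18.22 / $1,289.17
CY = 0.014133

0.014133


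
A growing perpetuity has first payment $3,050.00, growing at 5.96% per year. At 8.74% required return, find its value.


Formula: PV = C / (r - g)
Spread: r - g = 0.0874 - 0.0596 = 0.0278
Substituting: PV = $3,050.00 / 0.0278
PV = $109,712.23

$109,712.23


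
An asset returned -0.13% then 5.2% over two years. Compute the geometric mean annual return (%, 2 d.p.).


Formula: Geometric mean = ((1+r1)*(1+r2))^(1/2) - 1
Product: (1 + -0.0013) * (1 + 0.052) = 0.9987 * 1.052 = 1.050632
Square root: 1.050632^0.5 = 1.025004
Geometric mean = 1.025004 - 1 = 0.025004
As percentage: 2.50%

2.50%


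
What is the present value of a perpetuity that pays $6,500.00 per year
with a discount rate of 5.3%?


Formula: PV = C / r
Substituting: PV = $6,500.00 / 0.053
PV = $122,641.51

$122,641.51


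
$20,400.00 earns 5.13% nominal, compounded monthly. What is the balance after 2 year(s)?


Formula: FV = P * (1 + r/m)^(m*t)
Period rate: r/m = 0.0513 / 12 = 0.004275
Total periods: m*t = 12 * 2 = 24
Growth factor: (1 + 0.004275)^24 = 1.107806
FV = $20,400.00 * 1.107806 = $22,599.24

$22,599.24


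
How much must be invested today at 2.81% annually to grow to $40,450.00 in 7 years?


Formula: PV = FV / (1 + r)^n
Substituting: PV = $40,450.00 / (1 + 0.0281)^7
Discount factor: (1.0281)^7 = 1.214081
PV = $40,450.00 / 1.214081 = $33,317.39

$33,317.39


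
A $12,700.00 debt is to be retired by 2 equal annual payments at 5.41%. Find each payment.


Formula: PMT = PV * r / (1 - (1+r)^(-n))
Denominator: 1 - (1 + 0.0541)^(-2) = 0.100013
Numerator: $12,700.00 * 0.0541 = 687.07
PMT = 687.07 / 0.100013 = $6,869.83

$6,869.83


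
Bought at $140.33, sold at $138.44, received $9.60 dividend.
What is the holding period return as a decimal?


Formula: HPR = (P1 - P0 + D) / P0
Gain: $138.44 - $140.33 + $9.60 = $7.71
HPR = $7.71 / $140.33 = 0.0549

0.0549


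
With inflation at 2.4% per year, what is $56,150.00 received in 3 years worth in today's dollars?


Formula: Real value = nominal / (1 + inflation)^years
Price level: (1 + 0.024)^3 = 1.073742
Real value = $56,150.00 / 1.073742 = $52,293.76

$52,293.76


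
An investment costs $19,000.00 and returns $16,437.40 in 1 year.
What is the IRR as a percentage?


Formula: IRR = C1/C0 - 1
Substituting: IRR = $16,437.40 / $19,000.00 - 1
Ratio: 0.865126 - 1 = -0.134874
IRR = -13.4874%

-13.4874%


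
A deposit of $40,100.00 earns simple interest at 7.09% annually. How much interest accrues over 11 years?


Formula: I = P * r * t
Substituting: I = $40,100.00 * 0.0709 * 11
Step: I = $40,100.00 * 0.7799
I = $31,273.99

$31,273.99


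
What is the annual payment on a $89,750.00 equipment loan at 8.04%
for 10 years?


Formula: PMT = PV * r / (1 - (1+r)^(-n))
Denominator: 1 - (1 + 0.0804)^(-10) = 0.538519
Numerator: $89,750.00 * 0.0804 = 7215.9
PMT = 7215.9 / 0.538519 = $13,399.54

$13,399.54


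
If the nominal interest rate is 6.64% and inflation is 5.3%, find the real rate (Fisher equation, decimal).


Formula: (1 + r_real) = (1 + r_nom) / (1 + inflation)
Substituting: (1 + r_real) = 1.0664 / 1.053
(1 + r_real) = 1.012726
r_real = 1.012726 - 1 = 0.012726

0.012726


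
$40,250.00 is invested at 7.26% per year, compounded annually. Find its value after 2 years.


Formula: FV = P * (1 + r)^n
Substituting: FV = $40,250.00 * (1 + 0.0726)^2
Growth factor: (1.0726)^2 = 1.150471
FV = $40,250.00 * 1.150471 = $46,306.45

$46,306.45


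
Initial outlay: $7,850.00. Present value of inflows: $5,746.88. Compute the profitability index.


Formula: PI = PV(cash flows) / initial investment
Substituting: PI = $5,746.88 / $7,850.00
PI = 0.7321

0.7321


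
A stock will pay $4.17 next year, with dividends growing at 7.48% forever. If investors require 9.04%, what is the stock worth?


Formula: P = D1 / (r - g)
Spread: r - g = 0.0904 - 0.0748 = 0.0156
Substituting: P = $4.17 / 0.0156
P = $267.31

$267.31


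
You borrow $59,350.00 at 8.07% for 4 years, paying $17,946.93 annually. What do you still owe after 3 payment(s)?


Formula: Balance = PV*(1+r)^k - PMT*((1+r)^k - 1)/r
Growth: (1 + 0.0807)^3 = 1.262163
Accumulated factor: ((1+r)^k - 1)/r = 3.248612
Balance = $59,350.00 * 1.262163 - $17,946.93 * 3.248612
Balance = $16,606.75

$16,606.75


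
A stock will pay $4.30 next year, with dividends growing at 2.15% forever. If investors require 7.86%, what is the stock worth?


Formula: P = D1 / (r - g)
Spread: r - g = 0.0786 - 0.0215 = 0.0571
Substituting: P = $4.30 / 0.0571
P = $75.31

$75.31


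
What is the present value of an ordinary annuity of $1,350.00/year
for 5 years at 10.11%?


Formula: PV = PMT * (1 - (1+r)^(-n)) / r
Discount factor: (1 + 0.1011)^(-5) = 0.617826
Bracket: 1 - 0.617826 = 0.382174
PV = $1,350.00 * 0.382174 / 0.1011 = $5,103.21

$5,103.21


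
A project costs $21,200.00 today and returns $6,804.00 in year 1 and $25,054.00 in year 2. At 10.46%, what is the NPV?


Formula: NPV = C0 + C1/(1+r) + C2/(1+r)^2
Discount C1: $6,804.00 / (1 + 0.1046) = $6,159.70
Discount C2: $25,054.00 / (1 + 0.1046)^2 = $20,533.69
NPV = -$21,200.00 + $6,159.70 + $20,533.69 = $5,493.39

$5,493.39


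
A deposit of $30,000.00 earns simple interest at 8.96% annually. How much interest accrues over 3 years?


Formula: I = P * r * t
Substituting: I = $30,000.00 * 0.0896 * 3
Step: I = $30,000.00 * 0.2688
I = $8,064.00

$8,064.00


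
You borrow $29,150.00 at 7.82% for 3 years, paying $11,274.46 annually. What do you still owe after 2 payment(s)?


Formula: Balance = PV*(1+r)^k - PMT*((1+r)^k - 1)/r
Growth: (1 + 0.0782)^2 = 1.162515
Accumulated factor: ((1+r)^k - 1)/r = 2.0782
Balance = $29,150.00 * 1.162515 - $11,274.46 * 2.0782
Balance = $10,456.74

$10,456.74


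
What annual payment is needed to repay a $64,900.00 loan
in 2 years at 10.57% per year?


Formula: PMT = PV * r / (1 - (1+r)^(-n))
Denominator: 1 - (1 + 0.1057)^(-2) = 0.182053
Numerator: $64,900.00 * 0.1057 = 6859.93
PMT = 6859.93 / 0.182053 = $37,681.03

$37,681.03


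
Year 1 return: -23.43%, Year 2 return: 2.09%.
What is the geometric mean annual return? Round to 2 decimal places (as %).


Formula: Geometric mean = ((1+r1)*(1+r2))^(1/2) - 1
Product: (1 + -0.2343) * (1 + 0.0209) = 0.7657 * 1.0209 = 0.781703
Square root: 0.781703^0.5 = 0.88414
Geometric mean = 0.88414 - 1 = -0.11586
As percentage: -11.59%

-11.59%
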